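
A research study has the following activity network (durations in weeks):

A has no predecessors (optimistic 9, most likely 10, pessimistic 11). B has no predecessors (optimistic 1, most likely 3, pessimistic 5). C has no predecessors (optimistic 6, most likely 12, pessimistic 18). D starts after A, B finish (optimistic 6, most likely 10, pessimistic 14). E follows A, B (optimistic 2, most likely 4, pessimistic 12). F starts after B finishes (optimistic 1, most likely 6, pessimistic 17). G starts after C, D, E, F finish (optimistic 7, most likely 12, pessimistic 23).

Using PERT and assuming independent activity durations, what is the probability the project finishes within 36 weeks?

te_A = (9 + 4·10 + 11)/6 = 60/6 = 10; σ²_A = ((11−9)/6)² = 0.111
te_B = (1 + 4·3 + 5)/6 = 18/6 = 3; σ²_B = ((5−1)/6)² = 0.444
te_C = (6 + 4·12 + 18)/6 = 72/6 = 12; σ²_C = ((18−6)/6)² = 4.000
te_D = (6 + 4·10 + 14)/6 = 60/6 = 10; σ²_D = ((14−6)/6)² = 1.778
te_E = (2 + 4·4 + 12)/6 = 30/6 = 5; σ²_E = ((12−2)/6)² = 2.778
te_F = (1 + 4·6 + 17)/6 = 42/6 = 7; σ²_F = ((17−1)/6)² = 7.111
te_G = (7 + 4·12 + 23)/6 = 78/6 = 13; σ²_G = ((23−7)/6)² = 7.111

Forward pass:
ES_A = 0; EF_A = 10
ES_B = 0; EF_B = 3
ES_C = 0; EF_C = 12
ES_D = max(EF_A=10, EF_B=3) = 10; EF_D = 10+10 = 20
ES_E = max(EF_A=10, EF_B=3) = 10; EF_E = 10+5 = 15
ES_F = 3; EF_F = 3+7 = 10
ES_G = max(EF_C=12, EF_D=20, EF_E=15, EF_F=10) = 20; EF_G = 20+13 = 33
Expected project duration μ = 33 weeks. Critical path: A → D → G.

Variance along critical path = 0.111 + 1.778 + 7.111 = 9.000; σ = √9.000 = 3.000 weeks.
Z = (36 − 33) / 3.000 = 1.000
P(T ≤ 36) = Φ(1.000) ≈ 0.841

0.841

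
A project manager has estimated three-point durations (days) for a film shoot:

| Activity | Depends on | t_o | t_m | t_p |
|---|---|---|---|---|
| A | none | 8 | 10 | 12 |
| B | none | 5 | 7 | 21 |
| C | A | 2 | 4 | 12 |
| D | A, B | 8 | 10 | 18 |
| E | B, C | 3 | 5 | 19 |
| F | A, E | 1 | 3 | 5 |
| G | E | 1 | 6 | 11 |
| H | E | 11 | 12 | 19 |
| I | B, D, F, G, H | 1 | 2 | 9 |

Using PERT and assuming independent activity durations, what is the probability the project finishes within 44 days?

0.946

te_A = (8 + 4·10 + 12)/6 = 60/6 = 10; σ²_A = ((12−8)/6)² = 0.444
te_B = (5 + 4·7 + 21)/6 = 54/6 = 9; σ²_B = ((21−5)/6)² = 7.111
te_C = (2 + 4·4 + 12)/6 = 30/6 = 5; σ²_C = ((12−2)/6)² = 2.778
te_D = (8 + 4·10 + 18)/6 = 66/6 = 11; σ²_D = ((18−8)/6)² = 2.778
te_E = (3 + 4·5 + 19)/6 = 42/6 = 7; σ²_E = ((19−3)/6)² = 7.111
te_F = (1 + 4·3 + 5)/6 = 18/6 = 3; σ²_F = ((5−1)/6)² = 0.444
te_G = (1 + 4·6 + 11)/6 = 36/6 = 6; σ²_G = ((11−1)/6)² = 2.778
te_H = (11 + 4·12 + 19)/6 = 78/6 = 13; σ²_H = ((19−11)/6)² = 1.778
te_I = (1 + 4·2 + 9)/6 = 18/6 = 3; σ²_I = ((9−1)/6)² = 1.778

Forward pass:
ES_A = 0; EF_A = 10
ES_B = 0; EF_B = 9
ES_C = 10; EF_C = 10+5 = 15
ES_D = max(EF_A=10, EF_B=9) = 10; EF_D = 10+11 = 21
ES_E = max(EF_B=9, EF_C=15) = 15; EF_E = 15+7 = 22
ES_F = max(EF_A=10, EF_E=22) = 22; EF_F = 22+3 = 25
ES_G = 22; EF_G = 22+6 = 28
ES_H = 22; EF_H = 22+13 = 35
ES_I = max(EF_B=9, EF_D=21, EF_F=25, EF_G=28, EF_H=35) = 35; EF_I = 35+3 = 38
Expected project duration μ = 38 days. Critical path: A → C → E → H → I.

Variance along critical path = 0.444 + 2.778 + 7.111 + 1.778 + 1.778 = 13.889; σ = √13.889 = 3.727 days.
Z = (44 − 38) / 3.727 = 1.610
P(T ≤ 44) = Φ(1.610) ≈ 0.946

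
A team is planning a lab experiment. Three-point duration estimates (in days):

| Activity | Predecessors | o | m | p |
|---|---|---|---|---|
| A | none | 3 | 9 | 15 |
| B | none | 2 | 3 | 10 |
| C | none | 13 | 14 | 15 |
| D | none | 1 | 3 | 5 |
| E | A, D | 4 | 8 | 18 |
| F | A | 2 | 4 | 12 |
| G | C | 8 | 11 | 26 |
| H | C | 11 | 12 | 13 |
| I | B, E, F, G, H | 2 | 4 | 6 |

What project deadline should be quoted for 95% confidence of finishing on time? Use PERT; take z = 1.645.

36.1 days

te_A = (3 + 4·9 + 15)/6 = 54/6 = 9; σ²_A = ((15−3)/6)² = 4.000
te_B = (2 + 4·3 + 10)/6 = 24/6 = 4; σ²_B = ((10−2)/6)² = 1.778
te_C = (13 + 4·14 + 15)/6 = 84/6 = 14; σ²_C = ((15−13)/6)² = 0.111
te_D = (1 + 4·3 + 5)/6 = 18/6 = 3; σ²_D = ((5−1)/6)² = 0.444
te_E = (4 + 4·8 + 18)/6 = 54/6 = 9; σ²_E = ((18−4)/6)² = 5.444
te_F = (2 + 4·4 + 12)/6 = 30/6 = 5; σ²_F = ((12−2)/6)² = 2.778
te_G = (8 + 4·11 + 26)/6 = 78/6 = 13; σ²_G = ((26−8)/6)² = 9.000
te_H = (11 + 4·12 + 13)/6 = 72/6 = 12; σ²_H = ((13−11)/6)² = 0.111
te_I = (2 + 4·4 + 6)/6 = 24/6 = 4; σ²_I = ((6−2)/6)² = 0.444

Forward pass:
ES_A = 0; EF_A = 9
ES_B = 0; EF_B = 4
ES_C = 0; EF_C = 14
ES_D = 0; EF_D = 3
ES_E = max(EF_A=9, EF_D=3) = 9; EF_E = 9+9 = 18
ES_F = 9; EF_F = 9+5 = 14
ES_G = 14; EF_G = 14+13 = 27
ES_H = 14; EF_H = 14+12 = 26
ES_I = max(EF_B=4, EF_E=18, EF_F=14, EF_G=27, EF_H=26) = 27; EF_I = 27+4 = 31
Expected project duration μ = 31 days. Critical path: C → G → I.

Variance along critical path = 0.111 + 9.000 + 0.444 = 9.556; σ = 3.091 days.
D = μ + z·σ = 31 + 1.645·3.091 = 36.1 days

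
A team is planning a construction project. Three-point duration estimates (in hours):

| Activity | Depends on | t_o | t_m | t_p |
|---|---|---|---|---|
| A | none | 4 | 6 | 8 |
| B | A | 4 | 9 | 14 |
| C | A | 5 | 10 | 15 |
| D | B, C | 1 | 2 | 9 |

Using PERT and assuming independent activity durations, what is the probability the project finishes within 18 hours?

0.327

te_A = (4 + 4·6 + 8)/6 = 36/6 = 6; σ²_A = ((8−4)/6)² = 0.444
te_B = (4 + 4·9 + 14)/6 = 54/6 = 9; σ²_B = ((14−4)/6)² = 2.778
te_C = (5 + 4·10 + 15)/6 = 60/6 = 10; σ²_C = ((15−5)/6)² = 2.778
te_D = (1 + 4·2 + 9)/6 = 18/6 = 3; σ²_D = ((9−1)/6)² = 1.778

Forward pass:
ES_A = 0; EF_A = 6
ES_B = 6; EF_B = 6+9 = 15
ES_C = 6; EF_C = 6+10 = 16
ES_D = max(EF_B=15, EF_C=16) = 16; EF_D = 16+3 = 19
Expected project duration μ = 19 hours. Critical path: A → C → D.

Variance along critical path = 0.444 + 2.778 + 1.778 = 5.000; σ = √5.000 = 2.236 hours.
Z = (18 − 19) / 2.236 = -0.447
P(T ≤ 18) = Φ(-0.447) ≈ 0.327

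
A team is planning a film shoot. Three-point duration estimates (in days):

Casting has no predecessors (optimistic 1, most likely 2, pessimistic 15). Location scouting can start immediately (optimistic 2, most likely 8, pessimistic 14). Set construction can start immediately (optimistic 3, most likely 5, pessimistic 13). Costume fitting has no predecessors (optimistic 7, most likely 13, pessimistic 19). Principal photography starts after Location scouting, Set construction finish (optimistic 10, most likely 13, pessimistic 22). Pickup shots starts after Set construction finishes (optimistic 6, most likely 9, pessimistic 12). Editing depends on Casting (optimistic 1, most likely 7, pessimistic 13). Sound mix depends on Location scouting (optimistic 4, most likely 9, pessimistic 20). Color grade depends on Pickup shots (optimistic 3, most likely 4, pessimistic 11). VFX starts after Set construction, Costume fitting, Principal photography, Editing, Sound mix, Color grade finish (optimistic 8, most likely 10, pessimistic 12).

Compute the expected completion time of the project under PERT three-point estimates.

32 days

te_Casting = (1 + 4·2 + 15)/6 = 24/6 = 4
te_Location scouting = (2 + 4·8 + 14)/6 = 48/6 = 8
te_Set construction = (3 + 4·5 + 13)/6 = 36/6 = 6
te_Costume fitting = (7 + 4·13 + 19)/6 = 78/6 = 13
te_Principal photography = (10 + 4·13 + 22)/6 = 84/6 = 14
te_Pickup shots = (6 + 4·9 + 12)/6 = 54/6 = 9
te_Editing = (1 + 4·7 + 13)/6 = 42/6 = 7
te_Sound mix = (4 + 4·9 + 20)/6 = 60/6 = 10
te_Color grade = (3 + 4·4 + 11)/6 = 30/6 = 5
te_VFX = (8 + 4·10 + 12)/6 = 60/6 = 10

Forward pass:
ES_Casting = 0; EF_Casting = 4
ES_Location scouting = 0; EF_Location scouting = 8
ES_Set construction = 0; EF_Set construction = 6
ES_Costume fitting = 0; EF_Costume fitting = 13
ES_Principal photography = max(EF_Location scouting=8, EF_Set construction=6) = 8; EF_Principal photography = 8+14 = 22
ES_Pickup shots = 6; EF_Pickup shots = 6+9 = 15
ES_Editing = 4; EF_Editing = 4+7 = 11
ES_Sound mix = 8; EF_Sound mix = 8+10 = 18
ES_Color grade = 15; EF_Color grade = 15+5 = 20
ES_VFX = max(EF_Set construction=6, EF_Costume fitting=13, EF_Principal photography=22, EF_Editing=11, EF_Sound mix=18, EF_Color grade=20) = 22; EF_VFX = 22+10 = 32
Expected project duration μ = 32 days. Critical path: Location scouting → Principal photography → VFX.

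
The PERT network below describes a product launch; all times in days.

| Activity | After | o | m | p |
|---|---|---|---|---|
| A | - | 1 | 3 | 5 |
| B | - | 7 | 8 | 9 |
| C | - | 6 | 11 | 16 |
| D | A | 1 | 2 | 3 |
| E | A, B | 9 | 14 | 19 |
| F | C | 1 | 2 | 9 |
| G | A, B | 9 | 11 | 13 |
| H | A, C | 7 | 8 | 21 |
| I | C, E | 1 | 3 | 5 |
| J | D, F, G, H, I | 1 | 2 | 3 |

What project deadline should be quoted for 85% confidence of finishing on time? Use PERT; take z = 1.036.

28.9 days

te_A = (1 + 4·3 + 5)/6 = 18/6 = 3; σ²_A = ((5−1)/6)² = 0.444
te_B = (7 + 4·8 + 9)/6 = 48/6 = 8; σ²_B = ((9−7)/6)² = 0.111
te_C = (6 + 4·11 + 16)/6 = 66/6 = 11; σ²_C = ((16−6)/6)² = 2.778
te_D = (1 + 4·2 + 3)/6 = 12/6 = 2; σ²_D = ((3−1)/6)² = 0.111
te_E = (9 + 4·14 + 19)/6 = 84/6 = 14; σ²_E = ((19−9)/6)² = 2.778
te_F = (1 + 4·2 + 9)/6 = 18/6 = 3; σ²_F = ((9−1)/6)² = 1.778
te_G = (9 + 4·11 + 13)/6 = 66/6 = 11; σ²_G = ((13−9)/6)² = 0.444
te_H = (7 + 4·8 + 21)/6 = 60/6 = 10; σ²_H = ((21−7)/6)² = 5.444
te_I = (1 + 4·3 + 5)/6 = 18/6 = 3; σ²_I = ((5−1)/6)² = 0.444
te_J = (1 + 4·2 + 3)/6 = 12/6 = 2; σ²_J = ((3−1)/6)² = 0.111

Forward pass:
ES_A = 0; EF_A = 3
ES_B = 0; EF_B = 8
ES_C = 0; EF_C = 11
ES_D = 3; EF_D = 3+2 = 5
ES_E = max(EF_A=3, EF_B=8) = 8; EF_E = 8+14 = 22
ES_F = 11; EF_F = 11+3 = 14
ES_G = max(EF_A=3, EF_B=8) = 8; EF_G = 8+11 = 19
ES_H = max(EF_A=3, EF_C=11) = 11; EF_H = 11+10 = 21
ES_I = max(EF_C=11, EF_E=22) = 22; EF_I = 22+3 = 25
ES_J = max(EF_D=5, EF_F=14, EF_G=19, EF_H=21, EF_I=25) = 25; EF_J = 25+2 = 27
Expected project duration μ = 27 days. Critical path: B → E → I → J.

Variance along critical path = 0.111 + 2.778 + 0.444 + 0.111 = 3.444; σ = 1.856 days.
D = μ + z·σ = 27 + 1.036·1.856 = 28.9 days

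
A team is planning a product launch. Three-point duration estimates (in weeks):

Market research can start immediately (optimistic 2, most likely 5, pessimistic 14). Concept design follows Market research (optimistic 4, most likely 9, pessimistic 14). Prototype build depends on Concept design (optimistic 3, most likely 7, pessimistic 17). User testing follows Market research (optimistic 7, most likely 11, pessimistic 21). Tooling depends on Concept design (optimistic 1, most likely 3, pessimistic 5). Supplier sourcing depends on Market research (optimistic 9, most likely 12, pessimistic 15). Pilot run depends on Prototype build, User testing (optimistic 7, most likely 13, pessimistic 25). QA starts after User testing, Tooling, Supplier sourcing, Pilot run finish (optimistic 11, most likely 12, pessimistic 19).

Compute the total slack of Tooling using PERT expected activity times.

19 weeks

te_Market research = (2 + 4·5 + 14)/6 = 36/6 = 6
te_Concept design = (4 + 4·9 + 14)/6 = 54/6 = 9
te_Prototype build = (3 + 4·7 + 17)/6 = 48/6 = 8
te_User testing = (7 + 4·11 + 21)/6 = 72/6 = 12
te_Tooling = (1 + 4·3 + 5)/6 = 18/6 = 3
te_Supplier sourcing = (9 + 4·12 + 15)/6 = 72/6 = 12
te_Pilot run = (7 + 4·13 + 25)/6 = 84/6 = 14
te_QA = (11 + 4·12 + 19)/6 = 78/6 = 13

Forward pass:
ES_Market research = 0; EF_Market research = 6
ES_Concept design = 6; EF_Concept design = 6+9 = 15
ES_Prototype build = 15; EF_Prototype build = 15+8 = 23
ES_User testing = 6; EF_User testing = 6+12 = 18
ES_Tooling = 15; EF_Tooling = 15+3 = 18
ES_Supplier sourcing = 6; EF_Supplier sourcing = 6+12 = 18
ES_Pilot run = max(EF_Prototype build=23, EF_User testing=18) = 23; EF_Pilot run = 23+14 = 37
ES_QA = max(EF_User testing=18, EF_Tooling=18, EF_Supplier sourcing=18, EF_Pilot run=37) = 37; EF_QA = 37+13 = 50
Expected project duration μ = 50 weeks. Critical path: Market research → Concept design → Prototype build → Pilot run → QA.

Backward pass:
LF_QA = 50; LS_QA = 50−13 = 37
LF_Pilot run = LS_QA = 37; LS_Pilot run = 37−14 = 23
LF_Supplier sourcing = LS_QA = 37; LS_Supplier sourcing = 37−12 = 25
LF_Tooling = LS_QA = 37; LS_Tooling = 37−3 = 34
LF_User testing = min(LS_Pilot run=23, LS_QA=37) = 23; LS_User testing = 23−12 = 11
LF_Prototype build = LS_Pilot run = 23; LS_Prototype build = 23−8 = 15
LF_Concept design = min(LS_Prototype build=15, LS_Tooling=34) = 15; LS_Concept design = 15−9 = 6
LF_Market research = min(LS_Concept design=6, LS_User testing=11, LS_Supplier sourcing=25) = 6; LS_Market research = 6−6 = 0
Slack_Tooling = LS_Tooling − ES_Tooling = 34 − 15 = 19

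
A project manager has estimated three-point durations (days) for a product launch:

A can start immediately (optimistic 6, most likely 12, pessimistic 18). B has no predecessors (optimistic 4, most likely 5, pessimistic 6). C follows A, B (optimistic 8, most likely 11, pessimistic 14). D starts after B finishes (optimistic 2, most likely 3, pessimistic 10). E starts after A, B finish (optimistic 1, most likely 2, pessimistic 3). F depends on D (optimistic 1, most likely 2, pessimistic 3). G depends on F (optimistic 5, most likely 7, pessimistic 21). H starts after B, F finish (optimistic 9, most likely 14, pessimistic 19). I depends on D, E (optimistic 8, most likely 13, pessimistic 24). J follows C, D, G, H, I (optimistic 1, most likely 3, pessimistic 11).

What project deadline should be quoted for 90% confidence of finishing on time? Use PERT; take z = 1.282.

te_A = (6 + 4·12 + 18)/6 = 72/6 = 12; σ²_A = ((18−6)/6)² = 4.000
te_B = (4 + 4·5 + 6)/6 = 30/6 = 5; σ²_B = ((6−4)/6)² = 0.111
te_C = (8 + 4·11 + 14)/6 = 66/6 = 11; σ²_C = ((14−8)/6)² = 1.000
te_D = (2 + 4·3 + 10)/6 = 24/6 = 4; σ²_D = ((10−2)/6)² = 1.778
te_E = (1 + 4·2 + 3)/6 = 12/6 = 2; σ²_E = ((3−1)/6)² = 0.111
te_F = (1 + 4·2 + 3)/6 = 12/6 = 2; σ²_F = ((3−1)/6)² = 0.111
te_G = (5 + 4·7 + 21)/6 = 54/6 = 9; σ²_G = ((21−5)/6)² = 7.111
te_H = (9 + 4·14 + 19)/6 = 84/6 = 14; σ²_H = ((19−9)/6)² = 2.778
te_I = (8 + 4·13 + 24)/6 = 84/6 = 14; σ²_I = ((24−8)/6)² = 7.111
te_J = (1 + 4·3 + 11)/6 = 24/6 = 4; σ²_J = ((11−1)/6)² = 2.778

Forward pass:
ES_A = 0; EF_A = 12
ES_B = 0; EF_B = 5
ES_C = max(EF_A=12, EF_B=5) = 12; EF_C = 12+11 = 23
ES_D = 5; EF_D = 5+4 = 9
ES_E = max(EF_A=12, EF_B=5) = 12; EF_E = 12+2 = 14
ES_F = 9; EF_F = 9+2 = 11
ES_G = 11; EF_G = 11+9 = 20
ES_H = max(EF_B=5, EF_F=11) = 11; EF_H = 11+14 = 25
ES_I = max(EF_D=9, EF_E=14) = 14; EF_I = 14+14 = 28
ES_J = max(EF_C=23, EF_D=9, EF_G=20, EF_H=25, EF_I=28) = 28; EF_J = 28+4 = 32
Expected project duration μ = 32 days. Critical path: A → E → I → J.

Variance along critical path = 4.000 + 0.111 + 7.111 + 2.778 = 14.000; σ = 3.742 days.
D = μ + z·σ = 32 + 1.282·3.742 = 36.8 days

36.8 days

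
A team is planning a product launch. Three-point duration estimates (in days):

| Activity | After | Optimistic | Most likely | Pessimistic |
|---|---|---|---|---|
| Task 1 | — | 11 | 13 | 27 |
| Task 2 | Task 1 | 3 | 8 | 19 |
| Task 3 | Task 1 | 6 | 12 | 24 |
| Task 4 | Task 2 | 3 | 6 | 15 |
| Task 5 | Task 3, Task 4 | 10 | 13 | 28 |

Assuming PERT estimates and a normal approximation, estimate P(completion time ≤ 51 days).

te_Task 1 = (11 + 4·13 + 27)/6 = 90/6 = 15; σ²_Task 1 = ((27−11)/6)² = 7.111
te_Task 2 = (3 + 4·8 + 19)/6 = 54/6 = 9; σ²_Task 2 = ((19−3)/6)² = 7.111
te_Task 3 = (6 + 4·12 + 24)/6 = 78/6 = 13; σ²_Task 3 = ((24−6)/6)² = 9.000
te_Task 4 = (3 + 4·6 + 15)/6 = 42/6 = 7; σ²_Task 4 = ((15−3)/6)² = 4.000
te_Task 5 = (10 + 4·13 + 28)/6 = 90/6 = 15; σ²_Task 5 = ((28−10)/6)² = 9.000

Forward pass:
ES_Task 1 = 0; EF_Task 1 = 15
ES_Task 2 = 15; EF_Task 2 = 15+9 = 24
ES_Task 3 = 15; EF_Task 3 = 15+13 = 28
ES_Task 4 = 24; EF_Task 4 = 24+7 = 31
ES_Task 5 = max(EF_Task 3=28, EF_Task 4=31) = 31; EF_Task 5 = 31+15 = 46
Expected project duration μ = 46 days. Critical path: Task 1 → Task 2 → Task 4 → Task 5.

Variance along critical path = 7.111 + 7.111 + 4.000 + 9.000 = 27.222; σ = √27.222 = 5.217 days.
Z = (51 − 46) / 5.217 = 0.958
P(T ≤ 51) = Φ(0.958) ≈ 0.831

0.831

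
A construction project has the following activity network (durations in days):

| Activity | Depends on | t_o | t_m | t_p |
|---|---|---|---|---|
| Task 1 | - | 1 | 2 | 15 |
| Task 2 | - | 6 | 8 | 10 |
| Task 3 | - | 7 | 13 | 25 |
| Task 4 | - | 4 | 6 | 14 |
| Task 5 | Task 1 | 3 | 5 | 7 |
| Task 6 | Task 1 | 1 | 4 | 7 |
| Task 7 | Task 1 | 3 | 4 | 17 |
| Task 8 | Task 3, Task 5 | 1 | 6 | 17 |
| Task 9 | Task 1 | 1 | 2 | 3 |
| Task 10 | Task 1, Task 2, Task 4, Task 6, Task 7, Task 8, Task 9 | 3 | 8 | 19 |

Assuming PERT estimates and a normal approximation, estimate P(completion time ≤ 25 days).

te_Task 1 = (1 + 4·2 + 15)/6 = 24/6 = 4; σ²_Task 1 = ((15−1)/6)² = 5.444
te_Task 2 = (6 + 4·8 + 10)/6 = 48/6 = 8; σ²_Task 2 = ((10−6)/6)² = 0.444
te_Task 3 = (7 + 4·13 + 25)/6 = 84/6 = 14; σ²_Task 3 = ((25−7)/6)² = 9.000
te_Task 4 = (4 + 4·6 + 14)/6 = 42/6 = 7; σ²_Task 4 = ((14−4)/6)² = 2.778
te_Task 5 = (3 + 4·5 + 7)/6 = 30/6 = 5; σ²_Task 5 = ((7−3)/6)² = 0.444
te_Task 6 = (1 + 4·4 + 7)/6 = 24/6 = 4; σ²_Task 6 = ((7−1)/6)² = 1.000
te_Task 7 = (3 + 4·4 + 17)/6 = 36/6 = 6; σ²_Task 7 = ((17−3)/6)² = 5.444
te_Task 8 = (1 + 4·6 + 17)/6 = 42/6 = 7; σ²_Task 8 = ((17−1)/6)² = 7.111
te_Task 9 = (1 + 4·2 + 3)/6 = 12/6 = 2; σ²_Task 9 = ((3−1)/6)² = 0.111
te_Task 10 = (3 + 4·8 + 19)/6 = 54/6 = 9; σ²_Task 10 = ((19−3)/6)² = 7.111

Forward pass:
ES_Task 1 = 0; EF_Task 1 = 4
ES_Task 2 = 0; EF_Task 2 = 8
ES_Task 3 = 0; EF_Task 3 = 14
ES_Task 4 = 0; EF_Task 4 = 7
ES_Task 5 = 4; EF_Task 5 = 4+5 = 9
ES_Task 6 = 4; EF_Task 6 = 4+4 = 8
ES_Task 7 = 4; EF_Task 7 = 4+6 = 10
ES_Task 8 = max(EF_Task 3=14, EF_Task 5=9) = 14; EF_Task 8 = 14+7 = 21
ES_Task 9 = 4; EF_Task 9 = 4+2 = 6
ES_Task 10 = max(EF_Task 1=4, EF_Task 2=8, EF_Task 4=7, EF_Task 6=8, EF_Task 7=10, EF_Task 8=21, EF_Task 9=6) = 21; EF_Task 10 = 21+9 = 30
Expected project duration μ = 30 days. Critical path: Task 3 → Task 8 → Task 10.

Variance along critical path = 9.000 + 7.111 + 7.111 = 23.222; σ = √23.222 = 4.819 days.
Z = (25 − 30) / 4.819 = -1.038
P(T ≤ 25) = Φ(-1.038) ≈ 0.150

0.150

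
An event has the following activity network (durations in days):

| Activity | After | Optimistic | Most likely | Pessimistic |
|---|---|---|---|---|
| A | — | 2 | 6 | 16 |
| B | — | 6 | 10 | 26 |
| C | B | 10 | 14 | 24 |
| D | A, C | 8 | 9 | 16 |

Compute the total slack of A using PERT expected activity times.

20 days

te_A = (2 + 4·6 + 16)/6 = 42/6 = 7
te_B = (6 + 4·10 + 26)/6 = 72/6 = 12
te_C = (10 + 4·14 + 24)/6 = 90/6 = 15
te_D = (8 + 4·9 + 16)/6 = 60/6 = 10

Forward pass:
ES_A = 0; EF_A = 7
ES_B = 0; EF_B = 12
ES_C = 12; EF_C = 12+15 = 27
ES_D = max(EF_A=7, EF_C=27) = 27; EF_D = 27+10 = 37
Expected project duration μ = 37 days. Critical path: B → C → D.

Backward pass:
LF_D = 37; LS_D = 37−10 = 27
LF_C = LS_D = 27; LS_C = 27−15 = 12
LF_B = LS_C = 12; LS_B = 12−12 = 0
LF_A = LS_D = 27; LS_A = 27−7 = 20
Slack_A = LS_A − ES_A = 20 − 0 = 20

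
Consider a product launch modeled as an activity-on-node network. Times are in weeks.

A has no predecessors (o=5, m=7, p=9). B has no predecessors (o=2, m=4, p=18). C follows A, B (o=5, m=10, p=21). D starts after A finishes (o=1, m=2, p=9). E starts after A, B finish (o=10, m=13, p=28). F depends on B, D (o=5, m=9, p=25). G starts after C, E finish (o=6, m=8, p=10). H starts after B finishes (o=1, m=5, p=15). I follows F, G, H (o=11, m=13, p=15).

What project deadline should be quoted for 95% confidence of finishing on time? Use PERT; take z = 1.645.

48.3 weeks

te_A = (5 + 4·7 + 9)/6 = 42/6 = 7; σ²_A = ((9−5)/6)² = 0.444
te_B = (2 + 4·4 + 18)/6 = 36/6 = 6; σ²_B = ((18−2)/6)² = 7.111
te_C = (5 + 4·10 + 21)/6 = 66/6 = 11; σ²_C = ((21−5)/6)² = 7.111
te_D = (1 + 4·2 + 9)/6 = 18/6 = 3; σ²_D = ((9−1)/6)² = 1.778
te_E = (10 + 4·13 + 28)/6 = 90/6 = 15; σ²_E = ((28−10)/6)² = 9.000
te_F = (5 + 4·9 + 25)/6 = 66/6 = 11; σ²_F = ((25−5)/6)² = 11.111
te_G = (6 + 4·8 + 10)/6 = 48/6 = 8; σ²_G = ((10−6)/6)² = 0.444
te_H = (1 + 4·5 + 15)/6 = 36/6 = 6; σ²_H = ((15−1)/6)² = 5.444
te_I = (11 + 4·13 + 15)/6 = 78/6 = 13; σ²_I = ((15−11)/6)² = 0.444

Forward pass:
ES_A = 0; EF_A = 7
ES_B = 0; EF_B = 6
ES_C = max(EF_A=7, EF_B=6) = 7; EF_C = 7+11 = 18
ES_D = 7; EF_D = 7+3 = 10
ES_E = max(EF_A=7, EF_B=6) = 7; EF_E = 7+15 = 22
ES_F = max(EF_B=6, EF_D=10) = 10; EF_F = 10+11 = 21
ES_G = max(EF_C=18, EF_E=22) = 22; EF_G = 22+8 = 30
ES_H = 6; EF_H = 6+6 = 12
ES_I = max(EF_F=21, EF_G=30, EF_H=12) = 30; EF_I = 30+13 = 43
Expected project duration μ = 43 weeks. Critical path: A → E → G → I.

Variance along critical path = 0.444 + 9.000 + 0.444 + 0.444 = 10.333; σ = 3.215 weeks.
D = μ + z·σ = 43 + 1.645·3.215 = 48.3 weeks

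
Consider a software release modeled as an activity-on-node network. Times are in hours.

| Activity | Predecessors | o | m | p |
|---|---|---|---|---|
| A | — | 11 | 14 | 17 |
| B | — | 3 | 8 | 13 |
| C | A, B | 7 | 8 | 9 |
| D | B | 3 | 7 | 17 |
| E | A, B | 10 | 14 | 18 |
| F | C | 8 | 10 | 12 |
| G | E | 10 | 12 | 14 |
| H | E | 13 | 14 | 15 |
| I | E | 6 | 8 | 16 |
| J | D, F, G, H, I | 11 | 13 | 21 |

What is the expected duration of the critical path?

te_A = (11 + 4·14 + 17)/6 = 84/6 = 14
te_B = (3 + 4·8 + 13)/6 = 48/6 = 8
te_C = (7 + 4·8 + 9)/6 = 48/6 = 8
te_D = (3 + 4·7 + 17)/6 = 48/6 = 8
te_E = (10 + 4·14 + 18)/6 = 84/6 = 14
te_F = (8 + 4·10 + 12)/6 = 60/6 = 10
te_G = (10 + 4·12 + 14)/6 = 72/6 = 12
te_H = (13 + 4·14 + 15)/6 = 84/6 = 14
te_I = (6 + 4·8 + 16)/6 = 54/6 = 9
te_J = (11 + 4·13 + 21)/6 = 84/6 = 14

Forward pass:
ES_A = 0; EF_A = 14
ES_B = 0; EF_B = 8
ES_C = max(EF_A=14, EF_B=8) = 14; EF_C = 14+8 = 22
ES_D = 8; EF_D = 8+8 = 16
ES_E = max(EF_A=14, EF_B=8) = 14; EF_E = 14+14 = 28
ES_F = 22; EF_F = 22+10 = 32
ES_G = 28; EF_G = 28+12 = 40
ES_H = 28; EF_H = 28+14 = 42
ES_I = 28; EF_I = 28+9 = 37
ES_J = max(EF_D=16, EF_F=32, EF_G=40, EF_H=42, EF_I=37) = 42; EF_J = 42+14 = 56
Expected project duration μ = 56 hours. Critical path: A → E → H → J.

56 hours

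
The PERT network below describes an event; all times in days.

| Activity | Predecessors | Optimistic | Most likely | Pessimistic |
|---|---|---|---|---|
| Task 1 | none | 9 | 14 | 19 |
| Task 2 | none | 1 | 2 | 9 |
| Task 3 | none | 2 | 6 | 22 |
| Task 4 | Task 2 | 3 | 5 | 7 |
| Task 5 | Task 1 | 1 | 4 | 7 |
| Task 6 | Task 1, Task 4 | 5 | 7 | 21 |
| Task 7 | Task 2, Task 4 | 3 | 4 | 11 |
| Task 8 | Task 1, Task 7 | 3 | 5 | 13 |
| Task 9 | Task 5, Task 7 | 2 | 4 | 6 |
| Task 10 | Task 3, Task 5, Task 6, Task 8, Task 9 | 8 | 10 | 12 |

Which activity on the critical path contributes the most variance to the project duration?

Task 6

te_Task 1 = (9 + 4·14 + 19)/6 = 84/6 = 14; σ²_Task 1 = ((19−9)/6)² = 2.778
te_Task 2 = (1 + 4·2 + 9)/6 = 18/6 = 3; σ²_Task 2 = ((9−1)/6)² = 1.778
te_Task 3 = (2 + 4·6 + 22)/6 = 48/6 = 8; σ²_Task 3 = ((22−2)/6)² = 11.111
te_Task 4 = (3 + 4·5 + 7)/6 = 30/6 = 5; σ²_Task 4 = ((7−3)/6)² = 0.444
te_Task 5 = (1 + 4·4 + 7)/6 = 24/6 = 4; σ²_Task 5 = ((7−1)/6)² = 1.000
te_Task 6 = (5 + 4·7 + 21)/6 = 54/6 = 9; σ²_Task 6 = ((21−5)/6)² = 7.111
te_Task 7 = (3 + 4·4 + 11)/6 = 30/6 = 5; σ²_Task 7 = ((11−3)/6)² = 1.778
te_Task 8 = (3 + 4·5 + 13)/6 = 36/6 = 6; σ²_Task 8 = ((13−3)/6)² = 2.778
te_Task 9 = (2 + 4·4 + 6)/6 = 24/6 = 4; σ²_Task 9 = ((6−2)/6)² = 0.444
te_Task 10 = (8 + 4·10 + 12)/6 = 60/6 = 10; σ²_Task 10 = ((12−8)/6)² = 0.444

Forward pass:
ES_Task 1 = 0; EF_Task 1 = 14
ES_Task 2 = 0; EF_Task 2 = 3
ES_Task 3 = 0; EF_Task 3 = 8
ES_Task 4 = 3; EF_Task 4 = 3+5 = 8
ES_Task 5 = 14; EF_Task 5 = 14+4 = 18
ES_Task 6 = max(EF_Task 1=14, EF_Task 4=8) = 14; EF_Task 6 = 14+9 = 23
ES_Task 7 = max(EF_Task 2=3, EF_Task 4=8) = 8; EF_Task 7 = 8+5 = 13
ES_Task 8 = max(EF_Task 1=14, EF_Task 7=13) = 14; EF_Task 8 = 14+6 = 20
ES_Task 9 = max(EF_Task 5=18, EF_Task 7=13) = 18; EF_Task 9 = 18+4 = 22
ES_Task 10 = max(EF_Task 3=8, EF_Task 5=18, EF_Task 6=23, EF_Task 8=20, EF_Task 9=22) = 23; EF_Task 10 = 23+10 = 33
Expected project duration μ = 33 days. Critical path: Task 1 → Task 6 → Task 10.

Variances on critical path: σ²_Task 1=2.778, σ²_Task 6=7.111, σ²_Task 10=0.444.
Largest is σ²_Task 6 = 7.111.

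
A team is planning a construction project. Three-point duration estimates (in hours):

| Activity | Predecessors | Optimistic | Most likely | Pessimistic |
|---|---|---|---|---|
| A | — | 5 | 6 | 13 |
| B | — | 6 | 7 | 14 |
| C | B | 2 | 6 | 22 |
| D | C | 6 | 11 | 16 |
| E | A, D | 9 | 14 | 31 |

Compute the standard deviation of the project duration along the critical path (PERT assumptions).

te_A = (5 + 4·6 + 13)/6 = 42/6 = 7; σ²_A = ((13−5)/6)² = 1.778
te_B = (6 + 4·7 + 14)/6 = 48/6 = 8; σ²_B = ((14−6)/6)² = 1.778
te_C = (2 + 4·6 + 22)/6 = 48/6 = 8; σ²_C = ((22−2)/6)² = 11.111
te_D = (6 + 4·11 + 16)/6 = 66/6 = 11; σ²_D = ((16−6)/6)² = 2.778
te_E = (9 + 4·14 + 31)/6 = 96/6 = 16; σ²_E = ((31−9)/6)² = 13.444

Forward pass:
ES_A = 0; EF_A = 7
ES_B = 0; EF_B = 8
ES_C = 8; EF_C = 8+8 = 16
ES_D = 16; EF_D = 16+11 = 27
ES_E = max(EF_A=7, EF_D=27) = 27; EF_E = 27+16 = 43
Expected project duration μ = 43 hours. Critical path: B → C → D → E.

Variance along critical path = 1.778 + 11.111 + 2.778 + 13.444 = 29.111
σ = √29.111 = 5.395 hours

5.40 hours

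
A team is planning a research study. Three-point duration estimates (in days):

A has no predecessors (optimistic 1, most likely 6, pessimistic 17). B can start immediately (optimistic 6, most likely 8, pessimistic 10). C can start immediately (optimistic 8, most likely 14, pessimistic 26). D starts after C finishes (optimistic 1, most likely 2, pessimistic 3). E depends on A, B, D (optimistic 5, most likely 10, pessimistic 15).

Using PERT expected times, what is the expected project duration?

27 days

te_A = (1 + 4·6 + 17)/6 = 42/6 = 7
te_B = (6 + 4·8 + 10)/6 = 48/6 = 8
te_C = (8 + 4·14 + 26)/6 = 90/6 = 15
te_D = (1 + 4·2 + 3)/6 = 12/6 = 2
te_E = (5 + 4·10 + 15)/6 = 60/6 = 10

Forward pass:
ES_A = 0; EF_A = 7
ES_B = 0; EF_B = 8
ES_C = 0; EF_C = 15
ES_D = 15; EF_D = 15+2 = 17
ES_E = max(EF_A=7, EF_B=8, EF_D=17) = 17; EF_E = 17+10 = 27
Expected project duration μ = 27 days. Critical path: C → D → E.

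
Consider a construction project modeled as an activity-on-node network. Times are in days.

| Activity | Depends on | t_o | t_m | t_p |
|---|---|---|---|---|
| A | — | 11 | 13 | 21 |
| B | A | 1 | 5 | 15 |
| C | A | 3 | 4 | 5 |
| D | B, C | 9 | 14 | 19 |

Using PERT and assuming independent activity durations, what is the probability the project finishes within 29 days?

0.066

te_A = (11 + 4·13 + 21)/6 = 84/6 = 14; σ²_A = ((21−11)/6)² = 2.778
te_B = (1 + 4·5 + 15)/6 = 36/6 = 6; σ²_B = ((15−1)/6)² = 5.444
te_C = (3 + 4·4 + 5)/6 = 24/6 = 4; σ²_C = ((5−3)/6)² = 0.111
te_D = (9 + 4·14 + 19)/6 = 84/6 = 14; σ²_D = ((19−9)/6)² = 2.778

Forward pass:
ES_A = 0; EF_A = 14
ES_B = 14; EF_B = 14+6 = 20
ES_C = 14; EF_C = 14+4 = 18
ES_D = max(EF_B=20, EF_C=18) = 20; EF_D = 20+14 = 34
Expected project duration μ = 34 days. Critical path: A → B → D.

Variance along critical path = 2.778 + 5.444 + 2.778 = 11.000; σ = √11.000 = 3.317 days.
Z = (29 − 34) / 3.317 = -1.508
P(T ≤ 29) = Φ(-1.508) ≈ 0.066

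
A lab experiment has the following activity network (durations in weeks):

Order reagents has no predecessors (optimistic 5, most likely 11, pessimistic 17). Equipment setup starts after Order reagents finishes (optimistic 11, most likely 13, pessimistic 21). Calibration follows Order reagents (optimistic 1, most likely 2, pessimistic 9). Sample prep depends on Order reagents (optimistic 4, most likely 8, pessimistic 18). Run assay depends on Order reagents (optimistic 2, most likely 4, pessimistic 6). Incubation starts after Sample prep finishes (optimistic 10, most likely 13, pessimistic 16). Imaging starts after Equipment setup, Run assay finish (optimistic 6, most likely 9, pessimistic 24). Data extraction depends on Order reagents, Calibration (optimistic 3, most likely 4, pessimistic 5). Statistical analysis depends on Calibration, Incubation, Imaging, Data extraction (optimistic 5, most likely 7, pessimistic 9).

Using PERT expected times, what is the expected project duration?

te_Order reagents = (5 + 4·11 + 17)/6 = 66/6 = 11
te_Equipment setup = (11 + 4·13 + 21)/6 = 84/6 = 14
te_Calibration = (1 + 4·2 + 9)/6 = 18/6 = 3
te_Sample prep = (4 + 4·8 + 18)/6 = 54/6 = 9
te_Run assay = (2 + 4·4 + 6)/6 = 24/6 = 4
te_Incubation = (10 + 4·13 + 16)/6 = 78/6 = 13
te_Imaging = (6 + 4·9 + 24)/6 = 66/6 = 11
te_Data extraction = (3 + 4·4 + 5)/6 = 24/6 = 4
te_Statistical analysis = (5 + 4·7 + 9)/6 = 42/6 = 7

Forward pass:
ES_Order reagents = 0; EF_Order reagents = 11
ES_Equipment setup = 11; EF_Equipment setup = 11+14 = 25
ES_Calibration = 11; EF_Calibration = 11+3 = 14
ES_Sample prep = 11; EF_Sample prep = 11+9 = 20
ES_Run assay = 11; EF_Run assay = 11+4 = 15
ES_Incubation = 20; EF_Incubation = 20+13 = 33
ES_Imaging = max(EF_Equipment setup=25, EF_Run assay=15) = 25; EF_Imaging = 25+11 = 36
ES_Data extraction = max(EF_Order reagents=11, EF_Calibration=14) = 14; EF_Data extraction = 14+4 = 18
ES_Statistical analysis = max(EF_Calibration=14, EF_Incubation=33, EF_Imaging=36, EF_Data extraction=18) = 36; EF_Statistical analysis = 36+7 = 43
Expected project duration μ = 43 weeks. Critical path: Order reagents → Equipment setup → Imaging → Statistical analysis.

43 weeks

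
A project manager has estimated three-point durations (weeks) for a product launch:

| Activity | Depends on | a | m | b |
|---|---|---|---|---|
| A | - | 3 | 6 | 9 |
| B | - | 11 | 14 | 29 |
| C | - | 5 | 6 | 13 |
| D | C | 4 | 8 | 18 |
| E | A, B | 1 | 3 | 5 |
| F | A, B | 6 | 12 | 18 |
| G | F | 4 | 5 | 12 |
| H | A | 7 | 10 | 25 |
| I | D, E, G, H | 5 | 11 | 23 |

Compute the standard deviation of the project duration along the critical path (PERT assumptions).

te_A = (3 + 4·6 + 9)/6 = 36/6 = 6; σ²_A = ((9−3)/6)² = 1.000
te_B = (11 + 4·14 + 29)/6 = 96/6 = 16; σ²_B = ((29−11)/6)² = 9.000
te_C = (5 + 4·6 + 13)/6 = 42/6 = 7; σ²_C = ((13−5)/6)² = 1.778
te_D = (4 + 4·8 + 18)/6 = 54/6 = 9; σ²_D = ((18−4)/6)² = 5.444
te_E = (1 + 4·3 + 5)/6 = 18/6 = 3; σ²_E = ((5−1)/6)² = 0.444
te_F = (6 + 4·12 + 18)/6 = 72/6 = 12; σ²_F = ((18−6)/6)² = 4.000
te_G = (4 + 4·5 + 12)/6 = 36/6 = 6; σ²_G = ((12−4)/6)² = 1.778
te_H = (7 + 4·10 + 25)/6 = 72/6 = 12; σ²_H = ((25−7)/6)² = 9.000
te_I = (5 + 4·11 + 23)/6 = 72/6 = 12; σ²_I = ((23−5)/6)² = 9.000

Forward pass:
ES_A = 0; EF_A = 6
ES_B = 0; EF_B = 16
ES_C = 0; EF_C = 7
ES_D = 7; EF_D = 7+9 = 16
ES_E = max(EF_A=6, EF_B=16) = 16; EF_E = 16+3 = 19
ES_F = max(EF_A=6, EF_B=16) = 16; EF_F = 16+12 = 28
ES_G = 28; EF_G = 28+6 = 34
ES_H = 6; EF_H = 6+12 = 18
ES_I = max(EF_D=16, EF_E=19, EF_G=34, EF_H=18) = 34; EF_I = 34+12 = 46
Expected project duration μ = 46 weeks. Critical path: B → F → G → I.

Variance along critical path = 9.000 + 4.000 + 1.778 + 9.000 = 23.778
σ = √23.778 = 4.876 weeks

4.88 weeks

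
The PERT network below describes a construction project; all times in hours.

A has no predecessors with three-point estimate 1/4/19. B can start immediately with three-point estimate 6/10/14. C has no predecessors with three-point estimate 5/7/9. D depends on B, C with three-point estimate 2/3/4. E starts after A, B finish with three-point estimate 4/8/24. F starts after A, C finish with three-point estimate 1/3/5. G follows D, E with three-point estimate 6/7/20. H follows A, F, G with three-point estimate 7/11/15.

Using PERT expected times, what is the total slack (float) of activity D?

te_A = (1 + 4·4 + 19)/6 = 36/6 = 6
te_B = (6 + 4·10 + 14)/6 = 60/6 = 10
te_C = (5 + 4·7 + 9)/6 = 42/6 = 7
te_D = (2 + 4·3 + 4)/6 = 18/6 = 3
te_E = (4 + 4·8 + 24)/6 = 60/6 = 10
te_F = (1 + 4·3 + 5)/6 = 18/6 = 3
te_G = (6 + 4·7 + 20)/6 = 54/6 = 9
te_H = (7 + 4·11 + 15)/6 = 66/6 = 11

Forward pass:
ES_A = 0; EF_A = 6
ES_B = 0; EF_B = 10
ES_C = 0; EF_C = 7
ES_D = max(EF_B=10, EF_C=7) = 10; EF_D = 10+3 = 13
ES_E = max(EF_A=6, EF_B=10) = 10; EF_E = 10+10 = 20
ES_F = max(EF_A=6, EF_C=7) = 7; EF_F = 7+3 = 10
ES_G = max(EF_D=13, EF_E=20) = 20; EF_G = 20+9 = 29
ES_H = max(EF_A=6, EF_F=10, EF_G=29) = 29; EF_H = 29+11 = 40
Expected project duration μ = 40 hours. Critical path: B → E → G → H.

Backward pass:
LF_H = 40; LS_H = 40−11 = 29
LF_G = LS_H = 29; LS_G = 29−9 = 20
LF_F = LS_H = 29; LS_F = 29−3 = 26
LF_E = LS_G = 20; LS_E = 20−10 = 10
LF_D = LS_G = 20; LS_D = 20−3 = 17
LF_C = min(LS_D=17, LS_F=26) = 17; LS_C = 17−7 = 10
LF_B = min(LS_D=17, LS_E=10) = 10; LS_B = 10−10 = 0
LF_A = min(LS_E=10, LS_F=26, LS_H=29) = 10; LS_A = 10−6 = 4
Slack_D = LS_D − ES_D = 17 − 10 = 7

7 hours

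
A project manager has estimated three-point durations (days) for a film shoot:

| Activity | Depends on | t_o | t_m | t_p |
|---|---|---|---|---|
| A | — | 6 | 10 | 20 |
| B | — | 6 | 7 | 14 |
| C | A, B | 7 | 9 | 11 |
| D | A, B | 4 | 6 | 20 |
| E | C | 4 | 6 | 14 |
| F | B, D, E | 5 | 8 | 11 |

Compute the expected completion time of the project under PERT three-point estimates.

te_A = (6 + 4·10 + 20)/6 = 66/6 = 11
te_B = (6 + 4·7 + 14)/6 = 48/6 = 8
te_C = (7 + 4·9 + 11)/6 = 54/6 = 9
te_D = (4 + 4·6 + 20)/6 = 48/6 = 8
te_E = (4 + 4·6 + 14)/6 = 42/6 = 7
te_F = (5 + 4·8 + 11)/6 = 48/6 = 8

Forward pass:
ES_A = 0; EF_A = 11
ES_B = 0; EF_B = 8
ES_C = max(EF_A=11, EF_B=8) = 11; EF_C = 11+9 = 20
ES_D = max(EF_A=11, EF_B=8) = 11; EF_D = 11+8 = 19
ES_E = 20; EF_E = 20+7 = 27
ES_F = max(EF_B=8, EF_D=19, EF_E=27) = 27; EF_F = 27+8 = 35
Expected project duration μ = 35 days. Critical path: A → C → E → F.

35 days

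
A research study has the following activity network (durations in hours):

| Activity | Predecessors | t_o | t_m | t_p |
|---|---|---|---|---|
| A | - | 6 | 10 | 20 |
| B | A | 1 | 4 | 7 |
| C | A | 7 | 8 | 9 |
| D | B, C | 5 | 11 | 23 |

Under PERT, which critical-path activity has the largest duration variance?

te_A = (6 + 4·10 + 20)/6 = 66/6 = 11; σ²_A = ((20−6)/6)² = 5.444
te_B = (1 + 4·4 + 7)/6 = 24/6 = 4; σ²_B = ((7−1)/6)² = 1.000
te_C = (7 + 4·8 + 9)/6 = 48/6 = 8; σ²_C = ((9−7)/6)² = 0.111
te_D = (5 + 4·11 + 23)/6 = 72/6 = 12; σ²_D = ((23−5)/6)² = 9.000

Forward pass:
ES_A = 0; EF_A = 11
ES_B = 11; EF_B = 11+4 = 15
ES_C = 11; EF_C = 11+8 = 19
ES_D = max(EF_B=15, EF_C=19) = 19; EF_D = 19+12 = 31
Expected project duration μ = 31 hours. Critical path: A → C → D.

Variances on critical path: σ²_A=5.444, σ²_C=0.111, σ²_D=9.000.
Largest is σ²_D = 9.000.

D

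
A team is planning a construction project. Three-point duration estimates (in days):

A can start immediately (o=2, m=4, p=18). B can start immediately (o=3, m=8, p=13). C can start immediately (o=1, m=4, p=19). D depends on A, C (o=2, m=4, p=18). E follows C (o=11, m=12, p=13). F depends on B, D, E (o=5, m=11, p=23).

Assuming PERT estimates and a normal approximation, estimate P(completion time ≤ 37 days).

0.950

te_A = (2 + 4·4 + 18)/6 = 36/6 = 6; σ²_A = ((18−2)/6)² = 7.111
te_B = (3 + 4·8 + 13)/6 = 48/6 = 8; σ²_B = ((13−3)/6)² = 2.778
te_C = (1 + 4·4 + 19)/6 = 36/6 = 6; σ²_C = ((19−1)/6)² = 9.000
te_D = (2 + 4·4 + 18)/6 = 36/6 = 6; σ²_D = ((18−2)/6)² = 7.111
te_E = (11 + 4·12 + 13)/6 = 72/6 = 12; σ²_E = ((13−11)/6)² = 0.111
te_F = (5 + 4·11 + 23)/6 = 72/6 = 12; σ²_F = ((23−5)/6)² = 9.000

Forward pass:
ES_A = 0; EF_A = 6
ES_B = 0; EF_B = 8
ES_C = 0; EF_C = 6
ES_D = max(EF_A=6, EF_C=6) = 6; EF_D = 6+6 = 12
ES_E = 6; EF_E = 6+12 = 18
ES_F = max(EF_B=8, EF_D=12, EF_E=18) = 18; EF_F = 18+12 = 30
Expected project duration μ = 30 days. Critical path: C → E → F.

Variance along critical path = 9.000 + 0.111 + 9.000 = 18.111; σ = √18.111 = 4.256 days.
Z = (37 − 30) / 4.256 = 1.645
P(T ≤ 37) = Φ(1.645) ≈ 0.950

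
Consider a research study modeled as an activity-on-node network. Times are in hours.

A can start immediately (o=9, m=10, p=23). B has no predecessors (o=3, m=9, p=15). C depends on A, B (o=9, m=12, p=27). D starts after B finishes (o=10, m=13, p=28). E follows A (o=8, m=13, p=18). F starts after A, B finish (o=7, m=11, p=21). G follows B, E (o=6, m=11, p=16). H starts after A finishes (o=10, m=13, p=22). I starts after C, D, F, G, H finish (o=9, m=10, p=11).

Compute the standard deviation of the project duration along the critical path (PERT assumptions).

3.33 hours

te_A = (9 + 4·10 + 23)/6 = 72/6 = 12; σ²_A = ((23−9)/6)² = 5.444
te_B = (3 + 4·9 + 15)/6 = 54/6 = 9; σ²_B = ((15−3)/6)² = 4.000
te_C = (9 + 4·12 + 27)/6 = 84/6 = 14; σ²_C = ((27−9)/6)² = 9.000
te_D = (10 + 4·13 + 28)/6 = 90/6 = 15; σ²_D = ((28−10)/6)² = 9.000
te_E = (8 + 4·13 + 18)/6 = 78/6 = 13; σ²_E = ((18−8)/6)² = 2.778
te_F = (7 + 4·11 + 21)/6 = 72/6 = 12; σ²_F = ((21−7)/6)² = 5.444
te_G = (6 + 4·11 + 16)/6 = 66/6 = 11; σ²_G = ((16−6)/6)² = 2.778
te_H = (10 + 4·13 + 22)/6 = 84/6 = 14; σ²_H = ((22−10)/6)² = 4.000
te_I = (9 + 4·10 + 11)/6 = 60/6 = 10; σ²_I = ((11−9)/6)² = 0.111

Forward pass:
ES_A = 0; EF_A = 12
ES_B = 0; EF_B = 9
ES_C = max(EF_A=12, EF_B=9) = 12; EF_C = 12+14 = 26
ES_D = 9; EF_D = 9+15 = 24
ES_E = 12; EF_E = 12+13 = 25
ES_F = max(EF_A=12, EF_B=9) = 12; EF_F = 12+12 = 24
ES_G = max(EF_B=9, EF_E=25) = 25; EF_G = 25+11 = 36
ES_H = 12; EF_H = 12+14 = 26
ES_I = max(EF_C=26, EF_D=24, EF_F=24, EF_G=36, EF_H=26) = 36; EF_I = 36+10 = 46
Expected project duration μ = 46 hours. Critical path: A → E → G → I.

Variance along critical path = 5.444 + 2.778 + 2.778 + 0.111 = 11.111
σ = √11.111 = 3.333 hours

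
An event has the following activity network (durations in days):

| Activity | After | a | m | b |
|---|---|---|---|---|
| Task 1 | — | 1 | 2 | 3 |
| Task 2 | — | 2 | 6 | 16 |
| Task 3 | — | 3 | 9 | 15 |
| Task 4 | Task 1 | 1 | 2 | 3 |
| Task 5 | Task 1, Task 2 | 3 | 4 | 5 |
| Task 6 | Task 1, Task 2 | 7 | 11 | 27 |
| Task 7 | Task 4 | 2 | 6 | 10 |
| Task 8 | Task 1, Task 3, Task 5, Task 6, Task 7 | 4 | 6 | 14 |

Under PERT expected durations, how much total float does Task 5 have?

9 days

te_Task 1 = (1 + 4·2 + 3)/6 = 12/6 = 2
te_Task 2 = (2 + 4·6 + 16)/6 = 42/6 = 7
te_Task 3 = (3 + 4·9 + 15)/6 = 54/6 = 9
te_Task 4 = (1 + 4·2 + 3)/6 = 12/6 = 2
te_Task 5 = (3 + 4·4 + 5)/6 = 24/6 = 4
te_Task 6 = (7 + 4·11 + 27)/6 = 78/6 = 13
te_Task 7 = (2 + 4·6 + 10)/6 = 36/6 = 6
te_Task 8 = (4 + 4·6 + 14)/6 = 42/6 = 7

Forward pass:
ES_Task 1 = 0; EF_Task 1 = 2
ES_Task 2 = 0; EF_Task 2 = 7
ES_Task 3 = 0; EF_Task 3 = 9
ES_Task 4 = 2; EF_Task 4 = 2+2 = 4
ES_Task 5 = max(EF_Task 1=2, EF_Task 2=7) = 7; EF_Task 5 = 7+4 = 11
ES_Task 6 = max(EF_Task 1=2, EF_Task 2=7) = 7; EF_Task 6 = 7+13 = 20
ES_Task 7 = 4; EF_Task 7 = 4+6 = 10
ES_Task 8 = max(EF_Task 1=2, EF_Task 3=9, EF_Task 5=11, EF_Task 6=20, EF_Task 7=10) = 20; EF_Task 8 = 20+7 = 27
Expected project duration μ = 27 days. Critical path: Task 2 → Task 6 → Task 8.

Backward pass:
LF_Task 8 = 27; LS_Task 8 = 27−7 = 20
LF_Task 7 = LS_Task 8 = 20; LS_Task 7 = 20−6 = 14
LF_Task 6 = LS_Task 8 = 20; LS_Task 6 = 20−13 = 7
LF_Task 5 = LS_Task 8 = 20; LS_Task 5 = 20−4 = 16
LF_Task 4 = LS_Task 7 = 14; LS_Task 4 = 14−2 = 12
LF_Task 3 = LS_Task 8 = 20; LS_Task 3 = 20−9 = 11
LF_Task 2 = min(LS_Task 5=16, LS_Task 6=7) = 7; LS_Task 2 = 7−7 = 0
LF_Task 1 = min(LS_Task 4=12, LS_Task 5=16, LS_Task 6=7, LS_Task 8=20) = 7; LS_Task 1 = 7−2 = 5
Slack_Task 5 = LS_Task 5 − ES_Task 5 = 16 − 7 = 9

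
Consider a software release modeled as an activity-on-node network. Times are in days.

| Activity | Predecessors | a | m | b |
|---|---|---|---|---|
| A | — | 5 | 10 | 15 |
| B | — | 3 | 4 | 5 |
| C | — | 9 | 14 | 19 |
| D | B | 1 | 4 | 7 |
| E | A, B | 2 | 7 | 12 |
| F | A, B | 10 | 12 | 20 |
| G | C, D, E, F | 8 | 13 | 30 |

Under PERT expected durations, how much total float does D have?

te_A = (5 + 4·10 + 15)/6 = 60/6 = 10
te_B = (3 + 4·4 + 5)/6 = 24/6 = 4
te_C = (9 + 4·14 + 19)/6 = 84/6 = 14
te_D = (1 + 4·4 + 7)/6 = 24/6 = 4
te_E = (2 + 4·7 + 12)/6 = 42/6 = 7
te_F = (10 + 4·12 + 20)/6 = 78/6 = 13
te_G = (8 + 4·13 + 30)/6 = 90/6 = 15

Forward pass:
ES_A = 0; EF_A = 10
ES_B = 0; EF_B = 4
ES_C = 0; EF_C = 14
ES_D = 4; EF_D = 4+4 = 8
ES_E = max(EF_A=10, EF_B=4) = 10; EF_E = 10+7 = 17
ES_F = max(EF_A=10, EF_B=4) = 10; EF_F = 10+13 = 23
ES_G = max(EF_C=14, EF_D=8, EF_E=17, EF_F=23) = 23; EF_G = 23+15 = 38
Expected project duration μ = 38 days. Critical path: A → F → G.

Backward pass:
LF_G = 38; LS_G = 38−15 = 23
LF_F = LS_G = 23; LS_F = 23−13 = 10
LF_E = LS_G = 23; LS_E = 23−7 = 16
LF_D = LS_G = 23; LS_D = 23−4 = 19
LF_C = LS_G = 23; LS_C = 23−14 = 9
LF_B = min(LS_D=19, LS_E=16, LS_F=10) = 10; LS_B = 10−4 = 6
LF_A = min(LS_E=16, LS_F=10) = 10; LS_A = 10−10 = 0
Slack_D = LS_D − ES_D = 19 − 4 = 15

15 days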